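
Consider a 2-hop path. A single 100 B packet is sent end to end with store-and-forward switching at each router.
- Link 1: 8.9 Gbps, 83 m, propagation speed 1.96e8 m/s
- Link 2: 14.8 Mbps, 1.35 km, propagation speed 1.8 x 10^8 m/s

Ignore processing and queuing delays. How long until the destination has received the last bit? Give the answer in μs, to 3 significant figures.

62.1 μs

L = 100 × 8 = 800 bits.
Transmission delays (L/R per hop): 0.0898876, 54.0541 μs; sum = 54.1439 μs.
Propagation delays (d/s per hop): 0.423469, 7.5 μs; sum = 7.92347 μs.
End-to-end = 62.1 μs.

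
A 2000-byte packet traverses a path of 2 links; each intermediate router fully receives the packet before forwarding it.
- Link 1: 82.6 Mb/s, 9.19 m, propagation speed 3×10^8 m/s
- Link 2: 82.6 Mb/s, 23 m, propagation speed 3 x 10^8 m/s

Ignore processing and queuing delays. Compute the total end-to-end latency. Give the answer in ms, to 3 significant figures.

L = 2000 × 8 = 16000 bits.
Transmission delay per hop = L/R = 16000/82600000 = 0.193705 ms; 2 hops → 0.387409 ms.
Propagation delays (d/s per hop): 3.06333e-05, 7.66667e-05 ms; sum = 0.0001073 ms.
End-to-end = 0.388 ms.

0.388 ms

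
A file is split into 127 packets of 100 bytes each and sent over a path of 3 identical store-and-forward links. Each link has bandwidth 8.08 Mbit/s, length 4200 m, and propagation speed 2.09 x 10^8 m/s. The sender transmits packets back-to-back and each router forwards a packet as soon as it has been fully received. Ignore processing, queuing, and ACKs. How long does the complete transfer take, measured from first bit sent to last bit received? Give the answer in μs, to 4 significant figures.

Per-hop transmission t_tx = L/R = 800/8080000 = 99.0099 μs.
Per-hop propagation t_prop = 4200/209000000 = 20.0957 μs.
Pipeline fill: first packet needs 3·t_tx to clear all hops; remaining 126 packets each add one t_tx.
Total = (3+127-1)·t_tx + 3·t_prop = 129·99.0099 + 3·20.0957 = 12830 μs.

12830 μs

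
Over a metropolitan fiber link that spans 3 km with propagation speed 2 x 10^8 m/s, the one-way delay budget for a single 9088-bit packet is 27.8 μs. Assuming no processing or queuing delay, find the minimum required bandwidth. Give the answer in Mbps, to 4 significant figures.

Propagation delay = 3000 / 200000000 = 15 μs.
Transmission budget = 27.8 − 15 = 12.8 μs.
R ≥ L / t_tx = 9088 bits / 1.28e-05 s = 710.0 Mbps.

710.0 Mbps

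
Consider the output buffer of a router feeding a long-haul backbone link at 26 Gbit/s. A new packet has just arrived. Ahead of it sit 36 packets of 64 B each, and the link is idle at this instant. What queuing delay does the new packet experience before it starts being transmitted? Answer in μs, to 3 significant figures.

0.709 μs

Each queued packet: L/R = 512/26000000000 = 0.0196923 μs.
36 queued → 0.708923 μs.
Queuing delay = 0.709 μs.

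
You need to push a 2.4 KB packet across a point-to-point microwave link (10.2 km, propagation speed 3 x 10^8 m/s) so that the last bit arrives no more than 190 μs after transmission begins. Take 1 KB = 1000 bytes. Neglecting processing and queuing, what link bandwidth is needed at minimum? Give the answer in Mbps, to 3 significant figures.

L = 19200 bits.
Propagation delay = 10200 / 300000000 = 34 μs.
Transmission budget = 190 − 34 = 156 μs.
R ≥ L / t_tx = 19200 bits / 0.000156 s = 123 Mbps.

123 Mbps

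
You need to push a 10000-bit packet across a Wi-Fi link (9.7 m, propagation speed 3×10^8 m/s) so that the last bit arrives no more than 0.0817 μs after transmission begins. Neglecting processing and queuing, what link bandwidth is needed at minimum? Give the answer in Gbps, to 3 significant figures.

203 Gbps

Propagation delay = 9.7 / 300000000 = 0.0323333 μs.
Transmission budget = 0.0817 − 0.0323333 = 0.0493667 μs.
R ≥ L / t_tx = 10000 bits / 4.93667e-08 s = 203 Gbps.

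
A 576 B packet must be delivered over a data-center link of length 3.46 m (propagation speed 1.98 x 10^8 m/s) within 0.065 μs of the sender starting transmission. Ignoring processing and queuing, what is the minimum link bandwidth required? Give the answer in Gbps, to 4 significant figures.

L = 4608 bits.
Propagation delay = 3.46 / 198000000 = 0.0174747 μs.
Transmission budget = 0.065 − 0.0174747 = 0.0475253 μs.
R ≥ L / t_tx = 4608 bits / 4.75253e-08 s = 96.96 Gbps.

96.96 Gbps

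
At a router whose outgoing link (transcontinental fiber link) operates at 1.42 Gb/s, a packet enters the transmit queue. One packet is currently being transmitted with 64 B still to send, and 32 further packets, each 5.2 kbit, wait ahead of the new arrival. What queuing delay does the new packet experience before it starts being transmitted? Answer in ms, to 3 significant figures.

Each queued packet: L/R = 5200/1420000000 = 0.00366197 ms.
32 queued → 0.117183 ms.
Plus remaining 512 bits of current packet: 0.000360563 ms.
Queuing delay = 0.118 ms.

0.118 ms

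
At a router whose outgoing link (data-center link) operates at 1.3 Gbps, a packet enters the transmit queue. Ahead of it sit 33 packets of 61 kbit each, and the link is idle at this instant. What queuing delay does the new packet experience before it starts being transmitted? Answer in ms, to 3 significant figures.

Each queued packet: L/R = 61000/1300000000 = 0.0469231 ms.
33 queued → 1.54846 ms.
Queuing delay = 1.55 ms.

1.55 ms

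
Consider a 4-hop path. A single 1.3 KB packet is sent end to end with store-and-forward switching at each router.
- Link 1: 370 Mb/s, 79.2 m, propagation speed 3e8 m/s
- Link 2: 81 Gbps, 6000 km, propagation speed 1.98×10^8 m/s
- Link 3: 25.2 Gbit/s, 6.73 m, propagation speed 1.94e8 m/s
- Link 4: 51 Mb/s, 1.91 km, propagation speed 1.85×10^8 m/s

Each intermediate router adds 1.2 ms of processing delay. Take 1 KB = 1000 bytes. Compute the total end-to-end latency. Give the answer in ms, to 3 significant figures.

L = 10400 bits.
Transmission delays (L/R per hop): 0.0281081, 0.000128395, 0.000412698, 0.203922 ms; sum = 0.232571 ms.
Propagation delays (d/s per hop): 0.000264, 30.303, 3.46907e-05, 0.0103243 ms; sum = 30.3137 ms.
Processing at 3 router(s): 3 × 1.2 ms = 3.6 ms.
End-to-end = 34.1 ms.

34.1 ms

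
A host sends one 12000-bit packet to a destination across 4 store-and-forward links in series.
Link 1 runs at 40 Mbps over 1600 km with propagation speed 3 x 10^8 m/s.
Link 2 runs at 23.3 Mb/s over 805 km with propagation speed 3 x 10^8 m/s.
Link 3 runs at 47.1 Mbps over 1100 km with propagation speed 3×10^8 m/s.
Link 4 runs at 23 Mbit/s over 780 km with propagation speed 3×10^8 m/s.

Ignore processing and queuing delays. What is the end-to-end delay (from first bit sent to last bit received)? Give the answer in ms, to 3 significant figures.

Transmission delays (L/R per hop): 0.3, 0.515021, 0.254777, 0.521739 ms; sum = 1.59154 ms.
Propagation delays (d/s per hop): 5.33333, 2.68333, 3.66667, 2.6 ms; sum = 14.2833 ms.
End-to-end = 15.9 ms.

15.9 ms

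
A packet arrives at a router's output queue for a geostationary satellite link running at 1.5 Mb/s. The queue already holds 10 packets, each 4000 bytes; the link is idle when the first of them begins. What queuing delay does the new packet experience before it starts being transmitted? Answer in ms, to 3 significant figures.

213 ms

Each queued packet: L/R = 32000/1500000 = 21.3333 ms.
10 queued → 213.333 ms.
Queuing delay = 213 ms.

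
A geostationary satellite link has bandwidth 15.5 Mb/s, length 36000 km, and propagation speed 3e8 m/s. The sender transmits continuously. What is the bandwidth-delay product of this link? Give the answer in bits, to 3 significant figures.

1860000 bits

Propagation delay = 36000000 / 300000000 = 0.12 s.
BDP = R × t_prop = 15500000 × 0.12 = 1860000 bits.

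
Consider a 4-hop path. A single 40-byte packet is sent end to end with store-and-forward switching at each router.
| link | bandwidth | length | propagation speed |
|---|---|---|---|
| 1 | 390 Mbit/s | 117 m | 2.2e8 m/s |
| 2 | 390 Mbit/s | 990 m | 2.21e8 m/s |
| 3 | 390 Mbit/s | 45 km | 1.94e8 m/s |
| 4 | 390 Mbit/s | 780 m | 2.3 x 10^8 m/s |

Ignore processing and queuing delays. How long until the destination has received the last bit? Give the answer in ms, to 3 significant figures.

0.244 ms

L = 40 × 8 = 320 bits.
Transmission delay per hop = L/R = 320/390000000 = 0.000820513 ms; 4 hops → 0.00328205 ms.
Propagation delays (d/s per hop): 0.000531818, 0.00447964, 0.231959, 0.0033913 ms; sum = 0.240362 ms.
End-to-end = 0.244 ms.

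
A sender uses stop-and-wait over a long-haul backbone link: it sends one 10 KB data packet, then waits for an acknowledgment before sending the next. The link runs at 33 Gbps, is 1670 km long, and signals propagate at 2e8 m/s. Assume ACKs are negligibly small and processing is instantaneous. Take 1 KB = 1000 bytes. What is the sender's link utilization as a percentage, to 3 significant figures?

t_tx = L/R = 80000/33000000000 = 2.42424e-06 s.
t_prop = 1670000/200000000 = 0.00835 s; RTT = 0.0167 s.
Cycle = t_tx + RTT = 0.0167024 s.
Utilization = t_tx / cycle = 2.42424e-06/0.0167024 = 0.0145 %.

0.0145 %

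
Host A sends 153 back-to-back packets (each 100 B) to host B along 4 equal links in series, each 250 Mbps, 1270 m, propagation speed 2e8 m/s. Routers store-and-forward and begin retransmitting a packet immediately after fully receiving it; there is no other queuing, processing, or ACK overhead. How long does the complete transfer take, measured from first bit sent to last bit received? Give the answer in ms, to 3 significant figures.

Per-hop transmission t_tx = L/R = 800/250000000 = 0.0032 ms.
Per-hop propagation t_prop = 1270/200000000 = 0.00635 ms.
Pipeline fill: first packet needs 4·t_tx to clear all hops; remaining 152 packets each add one t_tx.
Total = (4+153-1)·t_tx + 4·t_prop = 156·0.0032 + 4·0.00635 = 0.525 ms.

0.525 ms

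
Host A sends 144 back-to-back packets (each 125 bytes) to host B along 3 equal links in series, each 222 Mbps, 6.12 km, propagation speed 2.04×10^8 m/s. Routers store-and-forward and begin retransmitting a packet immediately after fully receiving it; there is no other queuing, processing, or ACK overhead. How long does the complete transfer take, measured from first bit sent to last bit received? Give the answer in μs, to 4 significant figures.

Per-hop transmission t_tx = L/R = 1000/222000000 = 4.5045 μs.
Per-hop propagation t_prop = 6120/204000000 = 30 μs.
Pipeline fill: first packet needs 3·t_tx to clear all hops; remaining 143 packets each add one t_tx.
Total = (3+144-1)·t_tx + 3·t_prop = 146·4.5045 + 3·30 = 747.7 μs.

747.7 μs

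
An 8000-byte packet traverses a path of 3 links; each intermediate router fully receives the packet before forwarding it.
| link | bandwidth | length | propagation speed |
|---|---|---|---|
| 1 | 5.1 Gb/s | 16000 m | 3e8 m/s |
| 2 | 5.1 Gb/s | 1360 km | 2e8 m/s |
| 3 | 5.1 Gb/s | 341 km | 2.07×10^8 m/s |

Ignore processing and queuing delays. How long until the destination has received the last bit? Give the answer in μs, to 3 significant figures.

L = 8000 × 8 = 64000 bits.
Transmission delay per hop = L/R = 64000/5100000000 = 12.549 μs; 3 hops → 37.6471 μs.
Propagation delays (d/s per hop): 53.3333, 6800, 1647.34 μs; sum = 8500.68 μs.
End-to-end = 8540 μs.

8540 μs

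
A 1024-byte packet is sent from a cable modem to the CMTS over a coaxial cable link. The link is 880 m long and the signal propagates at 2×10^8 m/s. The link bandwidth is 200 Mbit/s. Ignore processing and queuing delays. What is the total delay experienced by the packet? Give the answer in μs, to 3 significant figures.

45.4 μs

L = 1024 × 8 = 8192 bits.
Transmission delay = L/R = 8192 / 200000000 = 40.96 μs.
Propagation delay = d/s = 880 m / 200000000 m/s = 4.4 μs.
Total = 45.4 μs.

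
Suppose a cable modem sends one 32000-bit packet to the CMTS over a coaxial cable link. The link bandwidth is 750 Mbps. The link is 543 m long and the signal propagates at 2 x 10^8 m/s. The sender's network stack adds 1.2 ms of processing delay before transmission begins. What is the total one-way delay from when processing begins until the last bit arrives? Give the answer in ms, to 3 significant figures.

Transmission delay = L/R = 32000 / 750000000 = 0.0426667 ms.
Propagation delay = d/s = 543 m / 200000000 m/s = 0.002715 ms.
Plus processing delay 1.2 ms = 1.2 ms.
Total = 1.25 ms.

1.25 ms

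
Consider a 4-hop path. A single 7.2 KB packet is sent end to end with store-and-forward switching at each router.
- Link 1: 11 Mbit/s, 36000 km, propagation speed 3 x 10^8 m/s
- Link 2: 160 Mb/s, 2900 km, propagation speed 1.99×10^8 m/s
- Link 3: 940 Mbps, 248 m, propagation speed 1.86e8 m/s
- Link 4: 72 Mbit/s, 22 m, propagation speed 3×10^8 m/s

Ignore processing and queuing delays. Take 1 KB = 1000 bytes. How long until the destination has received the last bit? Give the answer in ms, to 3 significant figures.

L = 57600 bits.
Transmission delays (L/R per hop): 5.23636, 0.36, 0.0612766, 0.8 ms; sum = 6.45764 ms.
Propagation delays (d/s per hop): 120, 14.5729, 0.00133333, 7.33333e-05 ms; sum = 134.574 ms.
End-to-end = 141 ms.

141 ms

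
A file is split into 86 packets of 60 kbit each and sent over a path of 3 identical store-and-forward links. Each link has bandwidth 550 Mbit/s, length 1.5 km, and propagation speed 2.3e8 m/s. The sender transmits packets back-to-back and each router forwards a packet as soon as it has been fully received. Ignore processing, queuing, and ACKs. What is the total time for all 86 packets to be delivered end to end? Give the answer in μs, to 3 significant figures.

9620 μs

Per-hop transmission t_tx = L/R = 60000/550000000 = 109.091 μs.
Per-hop propagation t_prop = 1500/2.3e+08 = 6.52174 μs.
Pipeline fill: first packet needs 3·t_tx to clear all hops; remaining 85 packets each add one t_tx.
Total = (3+86-1)·t_tx + 3·t_prop = 88·109.091 + 3·6.52174 = 9620 μs.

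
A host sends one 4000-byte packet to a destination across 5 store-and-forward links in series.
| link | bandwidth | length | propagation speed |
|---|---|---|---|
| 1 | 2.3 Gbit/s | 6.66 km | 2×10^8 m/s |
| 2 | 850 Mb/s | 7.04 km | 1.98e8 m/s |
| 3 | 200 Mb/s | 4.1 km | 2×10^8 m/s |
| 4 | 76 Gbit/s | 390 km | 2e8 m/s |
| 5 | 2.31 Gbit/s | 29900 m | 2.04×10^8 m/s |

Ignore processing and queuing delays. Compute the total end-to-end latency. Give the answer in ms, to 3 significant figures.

L = 4000 × 8 = 32000 bits.
Transmission delays (L/R per hop): 0.013913, 0.0376471, 0.16, 0.000421053, 0.0138528 ms; sum = 0.225834 ms.
Propagation delays (d/s per hop): 0.0333, 0.0355556, 0.0205, 1.95, 0.146569 ms; sum = 2.18592 ms.
End-to-end = 2.41 ms.

2.41 ms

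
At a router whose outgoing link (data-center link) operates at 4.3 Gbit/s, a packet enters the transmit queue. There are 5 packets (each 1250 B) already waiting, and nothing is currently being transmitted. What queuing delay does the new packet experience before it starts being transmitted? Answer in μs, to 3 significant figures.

11.6 μs

Each queued packet: L/R = 10000/4300000000 = 2.32558 μs.
5 queued → 11.6279 μs.
Queuing delay = 11.6 μs.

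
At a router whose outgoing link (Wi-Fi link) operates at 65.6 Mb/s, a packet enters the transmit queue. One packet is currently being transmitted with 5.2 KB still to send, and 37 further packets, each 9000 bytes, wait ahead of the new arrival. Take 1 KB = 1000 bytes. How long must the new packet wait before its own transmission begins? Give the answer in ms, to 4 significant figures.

Each queued packet: L/R = 72000/6.56e+07 = 1.09756 ms.
37 queued → 40.6098 ms.
Plus remaining 41600 bits of current packet: 0.634146 ms.
Queuing delay = 41.24 ms.

41.24 ms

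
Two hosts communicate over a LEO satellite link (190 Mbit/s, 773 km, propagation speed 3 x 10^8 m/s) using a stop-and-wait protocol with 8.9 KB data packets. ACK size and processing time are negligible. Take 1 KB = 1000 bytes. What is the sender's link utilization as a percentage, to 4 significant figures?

t_tx = L/R = 71200/190000000 = 0.000374737 s.
t_prop = 773000/300000000 = 0.00257667 s; RTT = 0.00515333 s.
Cycle = t_tx + RTT = 0.00552807 s.
Utilization = t_tx / cycle = 0.000374737/0.00552807 = 6.779 %.

6.779 %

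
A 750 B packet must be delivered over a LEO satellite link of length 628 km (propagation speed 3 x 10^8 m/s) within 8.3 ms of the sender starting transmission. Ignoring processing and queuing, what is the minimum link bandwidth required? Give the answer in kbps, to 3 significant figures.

967 kbps

L = 6000 bits.
Propagation delay = 628000 / 300000000 = 2.09333 ms.
Transmission budget = 8.3 − 2.09333 = 6.20667 ms.
R ≥ L / t_tx = 6000 bits / 0.00620667 s = 967 kbps.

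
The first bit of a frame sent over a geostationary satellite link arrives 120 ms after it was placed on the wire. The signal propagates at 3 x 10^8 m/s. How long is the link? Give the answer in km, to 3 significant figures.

d = s × t_prop = 300000000 × 0.12 = 36000 km.

36000 km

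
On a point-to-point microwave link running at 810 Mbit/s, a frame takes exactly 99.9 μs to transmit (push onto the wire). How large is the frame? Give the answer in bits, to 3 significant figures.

L = R × t_tx = 810000000 b/s × 9.99e-05 s = 80919 bits.

80900 bits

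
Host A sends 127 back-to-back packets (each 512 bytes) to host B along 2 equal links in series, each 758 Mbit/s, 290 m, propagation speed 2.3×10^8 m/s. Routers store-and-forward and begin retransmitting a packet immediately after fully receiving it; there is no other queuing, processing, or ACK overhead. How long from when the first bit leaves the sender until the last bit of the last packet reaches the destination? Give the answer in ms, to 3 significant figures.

Per-hop transmission t_tx = L/R = 4096/758000000 = 0.00540369 ms.
Per-hop propagation t_prop = 290/2.3e+08 = 0.00126087 ms.
Pipeline fill: first packet needs 2·t_tx to clear all hops; remaining 126 packets each add one t_tx.
Total = (2+127-1)·t_tx + 2·t_prop = 128·0.00540369 + 2·0.00126087 = 0.694 ms.

0.694 ms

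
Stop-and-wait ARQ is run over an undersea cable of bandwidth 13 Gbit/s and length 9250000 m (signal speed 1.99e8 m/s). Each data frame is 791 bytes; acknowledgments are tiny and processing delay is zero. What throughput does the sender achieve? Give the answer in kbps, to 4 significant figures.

t_tx = L/R = 6328/13000000000 = 4.86769e-07 s.
t_prop = 9250000/199000000 = 0.0464824 s; RTT = 0.0929648 s.
Cycle = t_tx + RTT = 0.0929653 s.
Throughput = L / cycle = 6328 / 0.0929653 = 68.07 kbps.

68.07 kbps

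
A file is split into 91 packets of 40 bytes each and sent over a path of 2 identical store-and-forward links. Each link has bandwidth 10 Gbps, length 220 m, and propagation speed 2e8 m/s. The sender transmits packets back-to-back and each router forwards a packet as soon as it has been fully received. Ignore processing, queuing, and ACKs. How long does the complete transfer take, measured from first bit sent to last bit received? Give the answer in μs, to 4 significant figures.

Per-hop transmission t_tx = L/R = 320/10000000000 = 0.032 μs.
Per-hop propagation t_prop = 220/200000000 = 1.1 μs.
Pipeline fill: first packet needs 2·t_tx to clear all hops; remaining 90 packets each add one t_tx.
Total = (2+91-1)·t_tx + 2·t_prop = 92·0.032 + 2·1.1 = 5.144 μs.

5.144 μs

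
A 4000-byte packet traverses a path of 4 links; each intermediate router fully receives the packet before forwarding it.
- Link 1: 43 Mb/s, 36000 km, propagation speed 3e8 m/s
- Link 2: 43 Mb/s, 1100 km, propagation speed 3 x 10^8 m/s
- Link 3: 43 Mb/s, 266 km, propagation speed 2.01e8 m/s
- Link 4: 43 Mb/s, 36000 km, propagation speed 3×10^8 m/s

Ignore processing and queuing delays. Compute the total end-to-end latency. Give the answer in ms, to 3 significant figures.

248 ms

L = 4000 × 8 = 32000 bits.
Transmission delay per hop = L/R = 32000/43000000 = 0.744186 ms; 4 hops → 2.97674 ms.
Propagation delays (d/s per hop): 120, 3.66667, 1.32338, 120 ms; sum = 244.99 ms.
End-to-end = 248 ms.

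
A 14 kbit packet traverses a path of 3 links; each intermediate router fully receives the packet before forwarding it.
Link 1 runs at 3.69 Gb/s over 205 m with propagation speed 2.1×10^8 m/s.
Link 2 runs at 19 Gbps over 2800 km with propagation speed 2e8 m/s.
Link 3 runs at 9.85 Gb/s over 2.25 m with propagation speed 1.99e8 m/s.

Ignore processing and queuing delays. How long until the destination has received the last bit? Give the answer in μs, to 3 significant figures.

L = 14000 bits.
Transmission delays (L/R per hop): 3.79404, 0.736842, 1.42132 μs; sum = 5.9522 μs.
Propagation delays (d/s per hop): 0.97619, 14000, 0.0113065 μs; sum = 14001 μs.
End-to-end = 14000 μs.

14000 μs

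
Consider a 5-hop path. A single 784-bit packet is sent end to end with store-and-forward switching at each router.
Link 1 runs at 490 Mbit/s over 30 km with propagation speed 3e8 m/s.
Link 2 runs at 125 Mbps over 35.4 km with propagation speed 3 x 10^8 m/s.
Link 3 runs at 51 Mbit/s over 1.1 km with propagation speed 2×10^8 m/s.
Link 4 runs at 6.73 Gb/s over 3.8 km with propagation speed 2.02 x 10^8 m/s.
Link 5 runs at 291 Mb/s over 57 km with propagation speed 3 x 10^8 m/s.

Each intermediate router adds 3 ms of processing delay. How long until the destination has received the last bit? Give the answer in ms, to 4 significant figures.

Transmission delays (L/R per hop): 0.0016, 0.006272, 0.0153725, 0.000116493, 0.00269416 ms; sum = 0.0260552 ms.
Propagation delays (d/s per hop): 0.1, 0.118, 0.0055, 0.0188119, 0.19 ms; sum = 0.432312 ms.
Processing at 4 router(s): 4 × 3 ms = 12 ms.
End-to-end = 12.46 ms.

12.46 ms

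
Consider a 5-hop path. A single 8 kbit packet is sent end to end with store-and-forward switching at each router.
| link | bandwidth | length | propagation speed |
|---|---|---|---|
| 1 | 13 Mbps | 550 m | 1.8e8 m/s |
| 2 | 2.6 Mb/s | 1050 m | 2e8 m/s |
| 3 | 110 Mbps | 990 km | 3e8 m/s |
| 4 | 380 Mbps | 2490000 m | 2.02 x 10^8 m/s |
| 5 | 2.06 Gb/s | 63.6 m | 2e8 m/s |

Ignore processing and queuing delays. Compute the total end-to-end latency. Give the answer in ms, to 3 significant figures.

19.4 ms

L = 8000 bits.
Transmission delays (L/R per hop): 0.615385, 3.07692, 0.0727273, 0.0210526, 0.0038835 ms; sum = 3.78997 ms.
Propagation delays (d/s per hop): 0.00305556, 0.00525, 3.3, 12.3267, 0.000318 ms; sum = 15.6354 ms.
End-to-end = 19.4 ms.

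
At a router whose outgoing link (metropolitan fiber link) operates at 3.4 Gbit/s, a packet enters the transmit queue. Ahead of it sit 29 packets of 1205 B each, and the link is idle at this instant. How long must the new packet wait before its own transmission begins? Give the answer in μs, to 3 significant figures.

82.2 μs

Each queued packet: L/R = 9640/3400000000 = 2.83529 μs.
29 queued → 82.2235 μs.
Queuing delay = 82.2 μs.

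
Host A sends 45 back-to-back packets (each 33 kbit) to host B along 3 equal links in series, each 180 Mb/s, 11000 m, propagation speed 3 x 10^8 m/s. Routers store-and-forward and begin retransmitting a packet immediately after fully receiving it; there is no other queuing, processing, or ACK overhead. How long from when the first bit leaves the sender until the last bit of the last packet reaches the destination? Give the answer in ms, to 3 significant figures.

8.73 ms

Per-hop transmission t_tx = L/R = 33000/180000000 = 0.183333 ms.
Per-hop propagation t_prop = 11000/300000000 = 0.0366667 ms.
Pipeline fill: first packet needs 3·t_tx to clear all hops; remaining 44 packets each add one t_tx.
Total = (3+45-1)·t_tx + 3·t_prop = 47·0.183333 + 3·0.0366667 = 8.73 ms.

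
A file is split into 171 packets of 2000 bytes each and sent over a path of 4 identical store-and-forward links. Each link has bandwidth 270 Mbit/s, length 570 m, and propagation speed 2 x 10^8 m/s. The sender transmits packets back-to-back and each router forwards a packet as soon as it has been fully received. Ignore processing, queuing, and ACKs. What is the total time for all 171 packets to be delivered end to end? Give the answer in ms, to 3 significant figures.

Per-hop transmission t_tx = L/R = 16000/270000000 = 0.0592593 ms.
Per-hop propagation t_prop = 570/200000000 = 0.00285 ms.
Pipeline fill: first packet needs 4·t_tx to clear all hops; remaining 170 packets each add one t_tx.
Total = (4+171-1)·t_tx + 4·t_prop = 174·0.0592593 + 4·0.00285 = 10.3 ms.

10.3 ms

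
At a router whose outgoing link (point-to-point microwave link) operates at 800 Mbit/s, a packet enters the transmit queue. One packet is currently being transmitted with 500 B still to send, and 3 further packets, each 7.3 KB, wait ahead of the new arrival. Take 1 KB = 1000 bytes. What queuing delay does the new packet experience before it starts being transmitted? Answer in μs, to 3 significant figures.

Each queued packet: L/R = 58400/800000000 = 73 μs.
3 queued → 219 μs.
Plus remaining 4000 bits of current packet: 5 μs.
Queuing delay = 224 μs.

224 μs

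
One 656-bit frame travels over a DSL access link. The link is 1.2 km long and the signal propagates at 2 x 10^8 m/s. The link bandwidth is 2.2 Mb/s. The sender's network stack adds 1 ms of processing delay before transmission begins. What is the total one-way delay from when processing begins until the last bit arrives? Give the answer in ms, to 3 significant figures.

Transmission delay = L/R = 656 / 2200000 = 0.298182 ms.
Propagation delay = d/s = 1200 m / 200000000 m/s = 0.006 ms.
Plus processing delay 1 ms = 1 ms.
Total = 1.30 ms.

1.30 ms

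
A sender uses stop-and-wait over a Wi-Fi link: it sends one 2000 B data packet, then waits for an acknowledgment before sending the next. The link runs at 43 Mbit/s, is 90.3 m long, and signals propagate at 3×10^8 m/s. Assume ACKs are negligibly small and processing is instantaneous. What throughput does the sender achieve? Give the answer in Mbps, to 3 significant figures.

t_tx = L/R = 16000/43000000 = 0.000372093 s.
t_prop = 90.3/300000000 = 3.01e-07 s; RTT = 6.02e-07 s.
Cycle = t_tx + RTT = 0.000372695 s.
Throughput = L / cycle = 16000 / 0.000372695 = 42.9 Mbps.

42.9 Mbps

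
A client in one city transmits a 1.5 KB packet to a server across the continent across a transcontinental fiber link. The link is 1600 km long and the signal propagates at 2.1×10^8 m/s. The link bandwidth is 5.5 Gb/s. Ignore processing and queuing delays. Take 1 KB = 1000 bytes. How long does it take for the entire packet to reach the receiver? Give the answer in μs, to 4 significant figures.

L = 12000 bits.
Transmission delay = L/R = 12000 / 5500000000 = 2.18182 μs.
Propagation delay = d/s = 1600000 m / 210000000 m/s = 7619.05 μs.
Total = 7621 μs.

7621 μs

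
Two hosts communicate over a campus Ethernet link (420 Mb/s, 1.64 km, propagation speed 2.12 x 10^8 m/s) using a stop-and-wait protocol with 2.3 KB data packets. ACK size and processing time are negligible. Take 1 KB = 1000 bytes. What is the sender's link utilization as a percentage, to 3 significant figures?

73.9 %

t_tx = L/R = 18400/420000000 = 4.38095e-05 s.
t_prop = 1640/212000000 = 7.73585e-06 s; RTT = 1.54717e-05 s.
Cycle = t_tx + RTT = 5.92812e-05 s.
Utilization = t_tx / cycle = 4.38095e-05/5.92812e-05 = 73.9 %.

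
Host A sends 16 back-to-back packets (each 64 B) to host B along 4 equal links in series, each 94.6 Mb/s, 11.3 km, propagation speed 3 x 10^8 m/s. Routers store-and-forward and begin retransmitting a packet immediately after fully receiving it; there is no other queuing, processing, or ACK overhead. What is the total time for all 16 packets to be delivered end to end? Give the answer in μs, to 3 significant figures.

253 μs

Per-hop transmission t_tx = L/R = 512/94600000 = 5.41226 μs.
Per-hop propagation t_prop = 11300/300000000 = 37.6667 μs.
Pipeline fill: first packet needs 4·t_tx to clear all hops; remaining 15 packets each add one t_tx.
Total = (4+16-1)·t_tx + 4·t_prop = 19·5.41226 + 4·37.6667 = 253 μs.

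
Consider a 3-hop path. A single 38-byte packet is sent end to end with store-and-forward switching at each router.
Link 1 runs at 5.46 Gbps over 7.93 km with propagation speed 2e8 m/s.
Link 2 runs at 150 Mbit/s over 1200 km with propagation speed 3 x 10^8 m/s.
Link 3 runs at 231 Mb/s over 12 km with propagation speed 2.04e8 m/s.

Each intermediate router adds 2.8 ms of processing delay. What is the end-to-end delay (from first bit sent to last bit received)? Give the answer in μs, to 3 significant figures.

L = 38 × 8 = 304 bits.
Transmission delays (L/R per hop): 0.0556777, 2.02667, 1.31602 μs; sum = 3.39836 μs.
Propagation delays (d/s per hop): 39.65, 4000, 58.8235 μs; sum = 4098.47 μs.
Processing at 2 router(s): 2 × 2.8 ms = 5600 μs.
End-to-end = 9700 μs.

9700 μs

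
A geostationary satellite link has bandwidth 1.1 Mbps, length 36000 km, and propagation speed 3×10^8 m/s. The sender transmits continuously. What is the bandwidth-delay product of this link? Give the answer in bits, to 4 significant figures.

132000 bits

Propagation delay = 36000000 / 300000000 = 0.12 s.
BDP = R × t_prop = 1100000 × 0.12 = 132000 bits.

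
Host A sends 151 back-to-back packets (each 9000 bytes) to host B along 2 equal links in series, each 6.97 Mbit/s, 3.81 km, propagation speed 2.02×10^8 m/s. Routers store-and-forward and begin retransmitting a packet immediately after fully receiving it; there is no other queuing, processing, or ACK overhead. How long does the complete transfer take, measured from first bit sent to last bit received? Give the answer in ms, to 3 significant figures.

Per-hop transmission t_tx = L/R = 72000/6970000 = 10.33 ms.
Per-hop propagation t_prop = 3810/202000000 = 0.0188614 ms.
Pipeline fill: first packet needs 2·t_tx to clear all hops; remaining 150 packets each add one t_tx.
Total = (2+151-1)·t_tx + 2·t_prop = 152·10.33 + 2·0.0188614 = 1570 ms.

1570 ms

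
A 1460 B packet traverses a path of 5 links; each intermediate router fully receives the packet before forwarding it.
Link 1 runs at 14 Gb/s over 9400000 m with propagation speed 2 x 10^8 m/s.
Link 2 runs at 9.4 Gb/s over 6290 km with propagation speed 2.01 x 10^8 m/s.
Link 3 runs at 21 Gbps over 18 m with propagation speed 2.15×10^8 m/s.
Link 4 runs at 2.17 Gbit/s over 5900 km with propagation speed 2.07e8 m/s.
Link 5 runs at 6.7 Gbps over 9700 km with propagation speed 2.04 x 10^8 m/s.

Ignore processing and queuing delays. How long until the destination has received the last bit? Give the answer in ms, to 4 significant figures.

L = 1460 × 8 = 11680 bits.
Transmission delays (L/R per hop): 0.000834286, 0.00124255, 0.00055619, 0.00538249, 0.00174328 ms; sum = 0.0097588 ms.
Propagation delays (d/s per hop): 47, 31.2935, 8.37209e-05, 28.5024, 47.549 ms; sum = 154.345 ms.
End-to-end = 154.4 ms.

154.4 ms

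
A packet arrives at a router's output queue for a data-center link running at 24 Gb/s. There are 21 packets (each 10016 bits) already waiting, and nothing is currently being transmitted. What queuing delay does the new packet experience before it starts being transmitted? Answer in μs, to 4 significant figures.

Each queued packet: L/R = 10016/24000000000 = 0.417333 μs.
21 queued → 8.764 μs.
Queuing delay = 8.764 μs.

8.764 μs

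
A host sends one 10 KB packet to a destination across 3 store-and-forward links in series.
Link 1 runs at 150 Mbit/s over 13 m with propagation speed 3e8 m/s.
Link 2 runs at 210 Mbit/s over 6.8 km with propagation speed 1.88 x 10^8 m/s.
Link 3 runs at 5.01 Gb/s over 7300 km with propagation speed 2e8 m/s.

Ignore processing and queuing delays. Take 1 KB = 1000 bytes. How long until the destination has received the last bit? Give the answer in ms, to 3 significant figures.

L = 80000 bits.
Transmission delays (L/R per hop): 0.533333, 0.380952, 0.0159681 ms; sum = 0.930254 ms.
Propagation delays (d/s per hop): 4.33333e-05, 0.0361702, 36.5 ms; sum = 36.5362 ms.
End-to-end = 37.5 ms.

37.5 ms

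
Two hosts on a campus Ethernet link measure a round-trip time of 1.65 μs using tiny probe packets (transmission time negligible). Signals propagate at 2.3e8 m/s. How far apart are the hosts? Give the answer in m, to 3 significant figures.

One-way propagation = RTT/2 = 0.825 μs.
d = s × t = 2.3e+08 × 8.25e-07 = 190 m.

190 m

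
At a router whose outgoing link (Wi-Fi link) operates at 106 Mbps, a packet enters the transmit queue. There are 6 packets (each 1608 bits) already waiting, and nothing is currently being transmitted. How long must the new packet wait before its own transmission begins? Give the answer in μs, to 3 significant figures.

Each queued packet: L/R = 1608/106000000 = 15.1698 μs.
6 queued → 91.0189 μs.
Queuing delay = 91.0 μs.

91.0 μs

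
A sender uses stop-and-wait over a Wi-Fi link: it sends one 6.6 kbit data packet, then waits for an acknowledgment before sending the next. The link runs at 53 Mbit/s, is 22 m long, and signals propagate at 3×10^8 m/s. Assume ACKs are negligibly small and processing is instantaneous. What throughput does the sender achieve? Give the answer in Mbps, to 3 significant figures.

52.9 Mbps

t_tx = L/R = 6600/53000000 = 0.000124528 s.
t_prop = 22/300000000 = 7.33333e-08 s; RTT = 1.46667e-07 s.
Cycle = t_tx + RTT = 0.000124675 s.
Throughput = L / cycle = 6600 / 0.000124675 = 52.9 Mbps.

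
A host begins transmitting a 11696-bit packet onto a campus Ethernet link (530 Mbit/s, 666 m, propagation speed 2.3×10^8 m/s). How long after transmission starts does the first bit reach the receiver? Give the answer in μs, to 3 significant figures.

2.90 μs

First bit experiences only propagation delay: d/s = 666/2.3e+08 = 2.90 μs.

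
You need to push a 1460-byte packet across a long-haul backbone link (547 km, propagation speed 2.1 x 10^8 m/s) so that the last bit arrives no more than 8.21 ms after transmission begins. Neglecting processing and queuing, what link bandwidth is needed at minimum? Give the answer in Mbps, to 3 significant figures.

L = 11680 bits.
Propagation delay = 547000 / 210000000 = 2.60476 ms.
Transmission budget = 8.21 − 2.60476 = 5.60524 ms.
R ≥ L / t_tx = 11680 bits / 0.00560524 s = 2.08 Mbps.

2.08 Mbps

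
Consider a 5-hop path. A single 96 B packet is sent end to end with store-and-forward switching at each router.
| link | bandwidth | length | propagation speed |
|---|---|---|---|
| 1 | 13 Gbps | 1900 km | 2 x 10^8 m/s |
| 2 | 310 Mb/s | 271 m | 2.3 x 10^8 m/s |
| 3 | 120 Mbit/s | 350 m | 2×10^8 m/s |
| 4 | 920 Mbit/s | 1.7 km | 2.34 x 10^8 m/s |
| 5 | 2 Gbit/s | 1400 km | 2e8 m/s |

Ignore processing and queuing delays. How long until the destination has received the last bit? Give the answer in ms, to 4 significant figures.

16.52 ms

L = 96 × 8 = 768 bits.
Transmission delays (L/R per hop): 5.90769e-05, 0.00247742, 0.0064, 0.000834783, 0.000384 ms; sum = 0.0101553 ms.
Propagation delays (d/s per hop): 9.5, 0.00117826, 0.00175, 0.00726496, 7 ms; sum = 16.5102 ms.
End-to-end = 16.52 ms.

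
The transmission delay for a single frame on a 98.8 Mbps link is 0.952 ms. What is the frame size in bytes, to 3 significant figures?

L = R × t_tx = 98800000 b/s × 0.000952 s = 94057.6 bits.
In bytes: 94057.6 / 8 = 11800 bytes.

11800 bytes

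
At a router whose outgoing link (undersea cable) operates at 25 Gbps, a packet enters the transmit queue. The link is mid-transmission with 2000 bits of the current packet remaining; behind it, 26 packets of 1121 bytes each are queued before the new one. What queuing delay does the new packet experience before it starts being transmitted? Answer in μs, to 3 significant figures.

Each queued packet: L/R = 8968/25000000000 = 0.35872 μs.
26 queued → 9.32672 μs.
Plus remaining 2000 bits of current packet: 0.08 μs.
Queuing delay = 9.41 μs.

9.41 μs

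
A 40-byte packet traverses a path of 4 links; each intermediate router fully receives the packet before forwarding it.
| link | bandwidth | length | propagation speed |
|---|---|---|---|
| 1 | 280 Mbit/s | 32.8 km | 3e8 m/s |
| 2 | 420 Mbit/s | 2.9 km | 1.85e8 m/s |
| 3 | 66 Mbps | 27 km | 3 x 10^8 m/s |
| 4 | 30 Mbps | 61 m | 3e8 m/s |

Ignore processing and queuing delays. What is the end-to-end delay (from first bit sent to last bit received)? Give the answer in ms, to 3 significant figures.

0.233 ms

L = 40 × 8 = 320 bits.
Transmission delays (L/R per hop): 0.00114286, 0.000761905, 0.00484848, 0.0106667 ms; sum = 0.0174199 ms.
Propagation delays (d/s per hop): 0.109333, 0.0156757, 0.09, 0.000203333 ms; sum = 0.215212 ms.
End-to-end = 0.233 ms.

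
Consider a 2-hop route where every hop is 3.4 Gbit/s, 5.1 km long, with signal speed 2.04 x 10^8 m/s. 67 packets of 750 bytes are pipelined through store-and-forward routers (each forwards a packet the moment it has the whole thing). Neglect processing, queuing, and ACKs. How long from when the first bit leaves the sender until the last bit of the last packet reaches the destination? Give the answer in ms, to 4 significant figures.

Per-hop transmission t_tx = L/R = 6000/3400000000 = 0.00176471 ms.
Per-hop propagation t_prop = 5100/204000000 = 0.025 ms.
Pipeline fill: first packet needs 2·t_tx to clear all hops; remaining 66 packets each add one t_tx.
Total = (2+67-1)·t_tx + 2·t_prop = 68·0.00176471 + 2·0.025 = 0.1700 ms.

0.1700 ms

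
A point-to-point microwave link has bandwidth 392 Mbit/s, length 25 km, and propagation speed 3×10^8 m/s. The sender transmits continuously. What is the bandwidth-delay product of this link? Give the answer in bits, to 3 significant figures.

Propagation delay = 25000 / 300000000 = 8.33333e-05 s.
BDP = R × t_prop = 392000000 × 8.33333e-05 = 32666.7 bits.

32700 bits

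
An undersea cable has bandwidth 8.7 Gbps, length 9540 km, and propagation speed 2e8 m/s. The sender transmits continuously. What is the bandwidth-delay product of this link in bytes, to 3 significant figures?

51900000 bytes

Propagation delay = 9540000 / 200000000 = 0.0477 s.
BDP = R × t_prop = 8700000000 × 0.0477 = 414990000 bits.
In bytes: 414990000/8 = 51900000 bytes.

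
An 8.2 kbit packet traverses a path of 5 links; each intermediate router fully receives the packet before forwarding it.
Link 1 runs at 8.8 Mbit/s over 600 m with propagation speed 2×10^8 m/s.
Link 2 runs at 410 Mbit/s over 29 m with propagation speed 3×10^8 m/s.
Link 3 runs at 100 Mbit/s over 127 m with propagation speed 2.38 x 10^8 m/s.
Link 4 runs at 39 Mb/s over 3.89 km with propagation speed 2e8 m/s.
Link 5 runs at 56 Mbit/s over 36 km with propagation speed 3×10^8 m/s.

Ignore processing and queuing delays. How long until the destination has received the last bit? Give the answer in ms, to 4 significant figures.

L = 8200 bits.
Transmission delays (L/R per hop): 0.931818, 0.02, 0.082, 0.210256, 0.146429 ms; sum = 1.3905 ms.
Propagation delays (d/s per hop): 0.003, 9.66667e-05, 0.000533613, 0.01945, 0.12 ms; sum = 0.14308 ms.
End-to-end = 1.534 ms.

1.534 ms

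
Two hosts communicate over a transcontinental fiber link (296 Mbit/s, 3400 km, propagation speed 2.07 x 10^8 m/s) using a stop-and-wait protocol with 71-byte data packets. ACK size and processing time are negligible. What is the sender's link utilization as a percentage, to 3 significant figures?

0.00584 %

t_tx = L/R = 568/296000000 = 1.91892e-06 s.
t_prop = 3400000/2.07e+08 = 0.0164251 s; RTT = 0.0328502 s.
Cycle = t_tx + RTT = 0.0328522 s.
Utilization = t_tx / cycle = 1.91892e-06/0.0328522 = 0.00584 %.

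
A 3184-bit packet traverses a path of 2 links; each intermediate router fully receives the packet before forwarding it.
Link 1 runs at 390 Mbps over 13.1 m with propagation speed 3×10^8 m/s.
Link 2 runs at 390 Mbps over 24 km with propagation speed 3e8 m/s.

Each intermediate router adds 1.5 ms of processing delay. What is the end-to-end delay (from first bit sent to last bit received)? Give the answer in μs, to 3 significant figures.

Transmission delay per hop = L/R = 3184/390000000 = 8.1641 μs; 2 hops → 16.3282 μs.
Propagation delays (d/s per hop): 0.0436667, 80 μs; sum = 80.0437 μs.
Processing at 1 router(s): 1 × 1.5 ms = 1500 μs.
End-to-end = 1600 μs.

1600 μs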